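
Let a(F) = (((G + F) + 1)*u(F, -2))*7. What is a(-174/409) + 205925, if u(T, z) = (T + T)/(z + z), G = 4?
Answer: 34448479364/167281 ≈ 2.0593e+5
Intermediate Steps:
u(T, z) = T/z (u(T, z) = (2*T)/((2*z)) = (2*T)*(1/(2*z)) = T/z)
a(F) = -7*F*(5 + F)/2 (a(F) = (((4 + F) + 1)*(F/(-2)))*7 = ((5 + F)*(F*(-½)))*7 = ((5 + F)*(-F/2))*7 = -F*(5 + F)/2*7 = -7*F*(5 + F)/2)
a(-174/409) + 205925 = -7*(-174/409)*(5 - 174/409)/2 + 205925 = -7*(-174*1/409)*(5 - 174*1/409)/2 + 205925 = -7/2*(-174/409)*(5 - 174/409) + 205925 = -7/2*(-174/409)*1871/409 + 205925 = 1139439/167281 + 205925 = 34448479364/167281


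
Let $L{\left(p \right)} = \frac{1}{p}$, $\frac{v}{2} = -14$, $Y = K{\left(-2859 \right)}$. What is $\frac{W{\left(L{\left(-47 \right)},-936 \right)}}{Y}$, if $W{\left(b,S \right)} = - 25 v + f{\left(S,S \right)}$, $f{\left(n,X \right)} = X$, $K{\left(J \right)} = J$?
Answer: $\frac{236}{2859} \approx 0.082546$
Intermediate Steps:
$Y = -2859$
$v = -28$ ($v = 2 \left(-14\right) = -28$)
$W{\left(b,S \right)} = 700 + S$ ($W{\left(b,S \right)} = \left(-25\right) \left(-28\right) + S = 700 + S$)
$\frac{W{\left(L{\left(-47 \right)},-936 \right)}}{Y} = \frac{700 - 936}{-2859} = \left(-236\right) \left(- \frac{1}{2859}\right) = \frac{236}{2859}$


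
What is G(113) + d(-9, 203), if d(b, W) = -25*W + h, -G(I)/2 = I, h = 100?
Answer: -5201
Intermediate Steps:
G(I) = -2*I
d(b, W) = 100 - 25*W (d(b, W) = -25*W + 100 = 100 - 25*W)
G(113) + d(-9, 203) = -2*113 + (100 - 25*203) = -226 + (100 - 5075) = -226 - 4975 = -5201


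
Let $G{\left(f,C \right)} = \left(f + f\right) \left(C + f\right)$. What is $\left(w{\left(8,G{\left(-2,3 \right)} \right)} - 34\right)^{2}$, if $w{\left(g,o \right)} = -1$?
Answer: $1225$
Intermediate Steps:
$G{\left(f,C \right)} = 2 f \left(C + f\right)$
$\left(w{\left(8,G{\left(-2,3 \right)} \right)} - 34\right)^{2} = \left(-1 - 34\right)^{2} = \left(-35\right)^{2} = 1225$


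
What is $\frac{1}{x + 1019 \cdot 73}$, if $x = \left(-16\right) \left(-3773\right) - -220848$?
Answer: $\frac{1}{355603} \approx 2.8121 \cdot 10^{-6}$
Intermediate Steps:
$x = 281216$ ($x = 60368 + 220848 = 281216$)
$\frac{1}{x + 1019 \cdot 73} = \frac{1}{281216 + 1019 \cdot 73} = \frac{1}{281216 + 74387} = \frac{1}{355603}$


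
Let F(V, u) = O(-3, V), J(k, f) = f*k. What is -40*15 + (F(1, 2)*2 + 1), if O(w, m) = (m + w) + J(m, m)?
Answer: -601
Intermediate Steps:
O(w, m) = m + w + m**2 (O(w, m) = (m + w) + m*m = (m + w) + m**2 = m + w + m**2)
F(V, u) = -3 + V + V**2 (F(V, u) = V - 3 + V**2 = -3 + V + V**2)
-40*15 + (F(1, 2)*2 + 1) = -40*15 + ((-3 + 1 + 1**2)*2 + 1) = -600 + ((-3 + 1 + 1)*2 + 1) = -600 + (-1*2 + 1) = -600 + (-2 + 1) = -600 - 1 = -601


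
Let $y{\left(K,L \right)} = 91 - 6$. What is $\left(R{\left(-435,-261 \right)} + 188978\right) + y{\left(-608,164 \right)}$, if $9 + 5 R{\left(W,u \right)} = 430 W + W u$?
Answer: $\frac{871791}{5} \approx 1.7436 \cdot 10^{5}$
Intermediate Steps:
$R{\left(W,u \right)} = - \frac{9}{5} + 86 W + \frac{W u}{5}$ ($R{\left(W,u \right)} = - \frac{9}{5} + \frac{430 W + W u}{5} = - \frac{9}{5} + \left(86 W + \frac{W u}{5}\right) = - \frac{9}{5} + 86 W + \frac{W u}{5}$)
$y{\left(K,L \right)} = 85$
$\left(R{\left(-435,-261 \right)} + 188978\right) + y{\left(-608,164 \right)} = \left(\left(- \frac{9}{5} + 86 \left(-435\right) + \frac{1}{5} \left(-435\right) \left(-261\right)\right) + 188978\right) + 85 = \left(\left(- \frac{9}{5} - 37410 + 22707\right) + 188978\right) + 85 = \left(- \frac{73524}{5} + 188978\right) + 85 = \frac{871366}{5} + 85 = \frac{871791}{5}$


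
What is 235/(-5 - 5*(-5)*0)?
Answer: -47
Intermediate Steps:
235/(-5 - 5*(-5)*0) = 235/(-5 + 25*0) = 235/(-5 + 0) = 235/(-5) = 235*(-⅕) = -47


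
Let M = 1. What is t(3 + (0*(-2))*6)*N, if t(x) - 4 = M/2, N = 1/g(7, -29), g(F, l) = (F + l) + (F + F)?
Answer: -9/16 ≈ -0.56250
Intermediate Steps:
g(F, l) = l + 3*F (g(F, l) = (F + l) + 2*F = l + 3*F)
N = -⅛ (N = 1/(-29 + 3*7) = 1/(-29 + 21) = 1/(-8) = -⅛ ≈ -0.12500)
t(x) = 9/2 (t(x) = 4 + 1/2 = 4 + 1*(½) = 4 + ½ = 9/2)
t(3 + (0*(-2))*6)*N = (9/2)*(-⅛) = -9/16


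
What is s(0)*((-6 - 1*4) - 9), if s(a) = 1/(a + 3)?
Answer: -19/3 ≈ -6.3333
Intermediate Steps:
s(a) = 1/(3 + a)
s(0)*((-6 - 1*4) - 9) = ((-6 - 1*4) - 9)/(3 + 0) = ((-6 - 4) - 9)/3 = (-10 - 9)/3 = (⅓)*(-19) = -19/3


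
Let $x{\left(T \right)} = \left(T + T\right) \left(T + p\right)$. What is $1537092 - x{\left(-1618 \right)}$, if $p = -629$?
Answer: $-5734200$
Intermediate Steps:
$x{\left(T \right)} = 2 T \left(-629 + T\right)$ ($x{\left(T \right)} = \left(T + T\right) \left(T - 629\right) = 2 T \left(-629 + T\right)$)
$1537092 - x{\left(-1618 \right)} = 1537092 - 2 \left(-1618\right) \left(-629 - 1618\right) = 1537092 - 2 \left(-1618\right) \left(-2247\right) = 1537092 - 7271292 = -5734200$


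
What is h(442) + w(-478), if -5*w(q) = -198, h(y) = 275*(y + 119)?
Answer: 771573/5 ≈ 1.5431e+5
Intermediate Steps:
h(y) = 32725 + 275*y (h(y) = 275*(119 + y) = 32725 + 275*y)
w(q) = 198/5 (w(q) = -⅕*(-198) = 198/5)
h(442) + w(-478) = (32725 + 275*442) + 198/5 = (32725 + 121550) + 198/5 = 154275 + 198/5 = 771573/5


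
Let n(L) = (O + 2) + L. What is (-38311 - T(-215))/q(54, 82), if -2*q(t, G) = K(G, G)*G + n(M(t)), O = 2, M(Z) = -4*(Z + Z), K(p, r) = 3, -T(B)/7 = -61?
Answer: -5534/13 ≈ -425.69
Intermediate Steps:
T(B) = 427 (T(B) = -7*(-61) = 427)
M(Z) = -8*Z
n(L) = 4 + L (n(L) = (2 + 2) + L = 4 + L)
q(t, G) = -2 + 4*t - 3*G/2 (q(t, G) = -(3*G + (4 - 8*t))/2 = -(4 - 8*t + 3*G)/2 = -2 + 4*t - 3*G/2)
(-38311 - T(-215))/q(54, 82) = (-38311 - 1*427)/(-2 + 4*54 - 3/2*82) = (-38311 - 427)/(-2 + 216 - 123) = -38738/91 = -38738*1/91 = -5534/13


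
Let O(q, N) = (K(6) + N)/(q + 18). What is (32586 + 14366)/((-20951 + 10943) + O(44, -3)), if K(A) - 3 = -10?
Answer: -1455512/310253 ≈ -4.6914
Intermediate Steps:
K(A) = -7 (K(A) = 3 - 10 = -7)
O(q, N) = (-7 + N)/(18 + q) (O(q, N) = (-7 + N)/(q + 18) = (-7 + N)/(18 + q))
(32586 + 14366)/((-20951 + 10943) + O(44, -3)) = (32586 + 14366)/((-20951 + 10943) + (-7 - 3)/(18 + 44)) = 46952/(-10008 - 10/62) = 46952/(-10008 + (1/62)*(-10)) = 46952/(-10008 - 5/31) = 46952/(-310253/31) = 46952*(-31/310253) = -1455512/310253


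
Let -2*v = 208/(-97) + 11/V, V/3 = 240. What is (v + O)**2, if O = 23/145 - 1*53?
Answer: 1759526228143849/656333300736 ≈ 2680.8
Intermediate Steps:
V = 720 (V = 3*240 = 720)
O = -7662/145 (O = 23*(1/145) - 53 = 23/145 - 53 = -7662/145 ≈ -52.841)
v = 148693/139680 (v = -(208/(-97) + 11/720)/2 = -(208*(-1/97) + 11*(1/720))/2 = -(-208/97 + 11/720)/2 = -1/2*(-148693/69840) = 148693/139680 ≈ 1.0645)
(v + O)**2 = (148693/139680 - 7662/145)**2 = (-41946707/810144)**2 = 1759526228143849/656333300736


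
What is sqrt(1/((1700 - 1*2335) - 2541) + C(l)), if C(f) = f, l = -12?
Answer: I*sqrt(30261722)/1588 ≈ 3.4641*I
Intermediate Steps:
sqrt(1/((1700 - 1*2335) - 2541) + C(l)) = sqrt(1/((1700 - 1*2335) - 2541) - 12) = sqrt(1/((1700 - 2335) - 2541) - 12) = sqrt(1/(-635 - 2541) - 12) = sqrt(1/(-3176) - 12) = sqrt(-1/3176 - 12) = sqrt(-38113/3176) = I*sqrt(30261722)/1588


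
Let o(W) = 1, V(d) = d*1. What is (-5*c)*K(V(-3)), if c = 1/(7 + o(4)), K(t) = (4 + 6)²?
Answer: -125/2 ≈ -62.500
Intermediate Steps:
V(d) = d
K(t) = 100 (K(t) = 10² = 100)
c = ⅛ (c = 1/(7 + 1) = 1/8 = ⅛ ≈ 0.12500)
(-5*c)*K(V(-3)) = -5*⅛*100 = -5/8*100 = -125/2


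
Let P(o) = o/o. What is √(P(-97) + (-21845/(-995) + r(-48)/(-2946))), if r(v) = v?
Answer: 8*√3426654630/97709 ≈ 4.7928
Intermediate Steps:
P(o) = 1
√(P(-97) + (-21845/(-995) + r(-48)/(-2946))) = √(1 + (-21845/(-995) - 48/(-2946))) = √(1 + (-21845*(-1/995) - 48*(-1/2946))) = √(1 + (4369/199 + 8/491)) = √(1 + 2146771/97709) = √(2244480/97709) = 8*√3426654630/97709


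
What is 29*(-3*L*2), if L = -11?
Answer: 1914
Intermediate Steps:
29*(-3*L*2) = 29*(-3*(-11)*2) = 29*(33*2) = 29*66 = 1914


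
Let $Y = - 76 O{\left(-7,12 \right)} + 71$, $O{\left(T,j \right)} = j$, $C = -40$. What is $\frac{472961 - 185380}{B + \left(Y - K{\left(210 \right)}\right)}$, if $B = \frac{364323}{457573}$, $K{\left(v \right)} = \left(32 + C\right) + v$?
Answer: $- \frac{131589300913}{476884316} \approx -275.94$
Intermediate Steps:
$Y = -841$ ($Y = \left(-76\right) 12 + 71 = -912 + 71 = -841$)
$K{\left(v \right)} = -8 + v$ ($K{\left(v \right)} = \left(32 - 40\right) + v = -8 + v$)
$B = \frac{364323}{457573}$ ($B = 364323 \cdot \frac{1}{457573} = \frac{364323}{457573} \approx 0.79621$)
$\frac{472961 - 185380}{B + \left(Y - K{\left(210 \right)}\right)} = \frac{472961 - 185380}{\frac{364323}{457573} - 1043} = \frac{287581}{\frac{364323}{457573} - 1043} = \frac{287581}{- \frac{476884316}{457573}} = 287581 \left(- \frac{457573}{476884316}\right) = - \frac{131589300913}{476884316}$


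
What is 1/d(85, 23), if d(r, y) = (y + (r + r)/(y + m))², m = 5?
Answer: 196/165649 ≈ 0.0011832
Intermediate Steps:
d(r, y) = (y + 2*r/(5 + y))² (d(r, y) = (y + (r + r)/(y + 5))² = (y + (2*r)/(5 + y))² = (y + 2*r/(5 + y))²)
1/d(85, 23) = 1/((23² + 2*85 + 5*23)²/(5 + 23)²) = 1/((529 + 170 + 115)²/28²) = 1/((1/784)*814²) = 1/((1/784)*662596) = 1/(165649/196) = 196/165649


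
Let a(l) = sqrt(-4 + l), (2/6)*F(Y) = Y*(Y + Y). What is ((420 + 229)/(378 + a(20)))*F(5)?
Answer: 48675/191 ≈ 254.84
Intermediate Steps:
F(Y) = 6*Y**2 (F(Y) = 3*(Y*(Y + Y)) = 3*(Y*(2*Y)) = 3*(2*Y**2) = 6*Y**2)
((420 + 229)/(378 + a(20)))*F(5) = ((420 + 229)/(378 + sqrt(-4 + 20)))*(6*5**2) = (649/(378 + sqrt(16)))*(6*25) = (649/(378 + 4))*150 = (649/382)*150 = 48675/191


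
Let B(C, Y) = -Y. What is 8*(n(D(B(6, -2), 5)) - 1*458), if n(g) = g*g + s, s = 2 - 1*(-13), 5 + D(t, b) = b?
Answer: -3544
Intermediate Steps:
D(t, b) = -5 + b
s = 15 (s = 2 + 13 = 15)
n(g) = 15 + g² (n(g) = g*g + 15 = g² + 15 = 15 + g²)
8*(n(D(B(6, -2), 5)) - 1*458) = 8*((15 + (-5 + 5)²) - 1*458) = 8*((15 + 0²) - 458) = 8*((15 + 0) - 458) = 8*(15 - 458) = 8*(-443) = -3544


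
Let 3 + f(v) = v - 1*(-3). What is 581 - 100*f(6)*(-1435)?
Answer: 861581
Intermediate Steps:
f(v) = v (f(v) = -3 + (v - 1*(-3)) = -3 + (v + 3) = -3 + (3 + v) = v)
581 - 100*f(6)*(-1435) = 581 - 100*6*(-1435) = 581 - 600*(-1435) = 581 + 861000 = 861581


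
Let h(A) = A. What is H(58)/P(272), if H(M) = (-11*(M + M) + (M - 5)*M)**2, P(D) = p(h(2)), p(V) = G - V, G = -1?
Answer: -3232804/3 ≈ -1.0776e+6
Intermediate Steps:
p(V) = -1 - V
P(D) = -3 (P(D) = -1 - 1*2 = -1 - 2 = -3)
H(M) = (-22*M + M*(-5 + M))**2 (H(M) = (-22*M + (-5 + M)*M)**2 = (-22*M + M*(-5 + M))**2)
H(58)/P(272) = (58**2*(-27 + 58)**2)/(-3) = (3364*31**2)*(-1/3) = (3364*961)*(-1/3) = 3232804*(-1/3) = -3232804/3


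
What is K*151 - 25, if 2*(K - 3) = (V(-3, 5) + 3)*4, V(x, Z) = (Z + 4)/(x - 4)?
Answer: 6620/7 ≈ 945.71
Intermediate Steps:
V(x, Z) = (4 + Z)/(-4 + x)
K = 45/7 (K = 3 + (((4 + 5)/(-4 - 3) + 3)*4)/2 = 3 + ((9/(-7) + 3)*4)/2 = 3 + ((-⅐*9 + 3)*4)/2 = 3 + ((-9/7 + 3)*4)/2 = 3 + ((12/7)*4)/2 = 3 + (½)*(48/7) = 3 + 24/7 = 45/7 ≈ 6.4286)
K*151 - 25 = (45/7)*151 - 25 = 6795/7 - 25 = 6620/7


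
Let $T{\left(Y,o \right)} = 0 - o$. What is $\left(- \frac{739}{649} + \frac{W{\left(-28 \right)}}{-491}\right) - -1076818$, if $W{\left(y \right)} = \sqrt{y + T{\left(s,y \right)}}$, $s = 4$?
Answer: $\frac{698854143}{649} \approx 1.0768 \cdot 10^{6}$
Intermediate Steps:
$T{\left(Y,o \right)} = - o$
$W{\left(y \right)} = 0$ ($W{\left(y \right)} = \sqrt{y - y} = \sqrt{0} = 0$)
$\left(- \frac{739}{649} + \frac{W{\left(-28 \right)}}{-491}\right) - -1076818 = \left(- \frac{739}{649} + \frac{0}{-491}\right) - -1076818 = \left(\left(-739\right) \frac{1}{649} + 0 \left(- \frac{1}{491}\right)\right) + 1076818 = \left(- \frac{739}{649} + 0\right) + 1076818 = - \frac{739}{649} + 1076818 = \frac{698854143}{649}$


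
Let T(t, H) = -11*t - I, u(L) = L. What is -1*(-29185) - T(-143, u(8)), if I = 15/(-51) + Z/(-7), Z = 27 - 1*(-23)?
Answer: 3284943/119 ≈ 27605.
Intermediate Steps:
Z = 50 (Z = 27 + 23 = 50)
I = -885/119 (I = 15/(-51) + 50/(-7) = 15*(-1/51) + 50*(-⅐) = -5/17 - 50/7 = -885/119 ≈ -7.4370)
T(t, H) = 885/119 - 11*t (T(t, H) = -11*t - 1*(-885/119) = -11*t + 885/119 = 885/119 - 11*t)
-1*(-29185) - T(-143, u(8)) = -1*(-29185) - (885/119 - 11*(-143)) = 29185 - (885/119 + 1573) = 29185 - 1*188072/119 = 29185 - 188072/119 = 3284943/119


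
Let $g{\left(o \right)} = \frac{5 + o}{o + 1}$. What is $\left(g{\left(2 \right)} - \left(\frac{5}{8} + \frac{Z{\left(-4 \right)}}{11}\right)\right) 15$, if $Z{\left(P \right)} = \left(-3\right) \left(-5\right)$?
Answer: $\frac{455}{88} \approx 5.1705$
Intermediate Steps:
$Z{\left(P \right)} = 15$
$g{\left(o \right)} = \frac{5 + o}{1 + o}$
$\left(g{\left(2 \right)} - \left(\frac{5}{8} + \frac{Z{\left(-4 \right)}}{11}\right)\right) 15 = \left(\frac{5 + 2}{1 + 2} - \left(\frac{5}{8} + \frac{15}{11}\right)\right) 15 = \left(\frac{1}{3} \cdot 7 - \left(5 \cdot \frac{1}{8} + 15 \cdot \frac{1}{11}\right)\right) 15 = \left(\frac{1}{3} \cdot 7 - \left(\frac{5}{8} + \frac{15}{11}\right)\right) 15 = \left(\frac{7}{3} - \frac{175}{88}\right) 15 = \frac{91}{264} \cdot 15 = \frac{455}{88}$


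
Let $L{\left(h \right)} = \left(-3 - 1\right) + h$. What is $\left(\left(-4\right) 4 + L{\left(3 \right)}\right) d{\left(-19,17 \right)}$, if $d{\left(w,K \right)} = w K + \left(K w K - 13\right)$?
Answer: $99059$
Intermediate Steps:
$L{\left(h \right)} = -4 + h$
$d{\left(w,K \right)} = -13 + K w + w K^{2}$ ($d{\left(w,K \right)} = K w + \left(w K^{2} - 13\right) = K w + \left(-13 + w K^{2}\right) = -13 + K w + w K^{2}$)
$\left(\left(-4\right) 4 + L{\left(3 \right)}\right) d{\left(-19,17 \right)} = \left(\left(-4\right) 4 + \left(-4 + 3\right)\right) \left(-13 + 17 \left(-19\right) - 19 \cdot 17^{2}\right) = \left(-16 - 1\right) \left(-13 - 323 - 5491\right) = - 17 \left(-13 - 323 - 5491\right) = \left(-17\right) \left(-5827\right) = 99059$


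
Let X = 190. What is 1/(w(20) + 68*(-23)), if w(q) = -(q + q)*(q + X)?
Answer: -1/9964 ≈ -0.00010036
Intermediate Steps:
w(q) = -2*q*(190 + q) (w(q) = -(q + q)*(q + 190) = -2*q*(190 + q))
1/(w(20) + 68*(-23)) = 1/(-2*20*(190 + 20) + 68*(-23)) = 1/(-2*20*210 - 1564) = 1/(-8400 - 1564) = 1/(-9964) = -1/9964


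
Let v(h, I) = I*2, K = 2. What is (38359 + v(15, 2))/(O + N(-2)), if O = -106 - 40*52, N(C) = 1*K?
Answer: -2951/168 ≈ -17.565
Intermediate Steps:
v(h, I) = 2*I
N(C) = 2 (N(C) = 1*2 = 2)
O = -2186 (O = -106 - 2080 = -2186)
(38359 + v(15, 2))/(O + N(-2)) = (38359 + 2*2)/(-2186 + 2) = (38359 + 4)/(-2184) = 38363*(-1/2184) = -2951/168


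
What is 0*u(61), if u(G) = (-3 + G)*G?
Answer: 0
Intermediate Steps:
u(G) = G*(-3 + G)
0*u(61) = 0*(61*(-3 + 61)) = 0*(61*58) = 0*3538 = 0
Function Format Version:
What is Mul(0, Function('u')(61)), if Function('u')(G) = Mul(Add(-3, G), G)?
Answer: 0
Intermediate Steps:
Function('u')(G) = Mul(G, Add(-3, G))
Mul(0, Function('u')(61)) = Mul(0, Mul(61, Add(-3, 61))) = Mul(0, Mul(61, 58)) = Mul(0, 3538) = 0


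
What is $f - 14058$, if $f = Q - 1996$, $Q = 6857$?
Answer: $-9197$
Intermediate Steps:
$f = 4861$ ($f = 6857 - 1996 = 4861$)
$f - 14058 = 4861 - 14058 = -9197$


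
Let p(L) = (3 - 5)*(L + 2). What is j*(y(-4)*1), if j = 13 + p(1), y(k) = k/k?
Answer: 7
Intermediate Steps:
y(k) = 1
p(L) = -4 - 2*L (p(L) = -2*(2 + L) = -4 - 2*L)
j = 7 (j = 13 + (-4 - 2*1) = 13 + (-4 - 2) = 13 - 6 = 7)
j*(y(-4)*1) = 7*(1*1) = 7*1 = 7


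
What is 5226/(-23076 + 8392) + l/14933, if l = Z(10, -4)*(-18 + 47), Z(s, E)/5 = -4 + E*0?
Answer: -43278289/109638086 ≈ -0.39474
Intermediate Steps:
Z(s, E) = -20 (Z(s, E) = 5*(-4 + E*0) = 5*(-4 + 0) = 5*(-4) = -20)
l = -580 (l = -20*(-18 + 47) = -20*29 = -580)
5226/(-23076 + 8392) + l/14933 = 5226/(-23076 + 8392) - 580/14933 = 5226/(-14684) - 580*1/14933 = 5226*(-1/14684) - 580/14933 = -2613/7342 - 580/14933 = -43278289/109638086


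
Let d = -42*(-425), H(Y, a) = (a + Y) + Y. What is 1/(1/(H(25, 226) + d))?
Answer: 18126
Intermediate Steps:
H(Y, a) = a + 2*Y (H(Y, a) = (Y + a) + Y = a + 2*Y)
d = 17850
1/(1/(H(25, 226) + d)) = 1/(1/((226 + 2*25) + 17850)) = 1/(1/((226 + 50) + 17850)) = 1/(1/(276 + 17850)) = 1/(1/18126) = 18126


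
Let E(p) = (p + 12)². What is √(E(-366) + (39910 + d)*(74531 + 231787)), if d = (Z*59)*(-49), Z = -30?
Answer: 2*√9698059209 ≈ 1.9696e+5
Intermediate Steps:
E(p) = (12 + p)²
d = 86730 (d = -30*59*(-49) = -1770*(-49) = 86730)
√(E(-366) + (39910 + d)*(74531 + 231787)) = √((12 - 366)² + (39910 + 86730)*(74531 + 231787)) = √((-354)² + 126640*306318) = √(125316 + 38792111520) = √38792236836 = 2*√9698059209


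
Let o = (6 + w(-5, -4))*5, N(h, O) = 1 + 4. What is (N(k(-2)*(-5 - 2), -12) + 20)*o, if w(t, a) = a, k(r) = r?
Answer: 250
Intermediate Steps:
N(h, O) = 5
o = 10 (o = (6 - 4)*5 = 2*5 = 10)
(N(k(-2)*(-5 - 2), -12) + 20)*o = (5 + 20)*10 = 25*10 = 250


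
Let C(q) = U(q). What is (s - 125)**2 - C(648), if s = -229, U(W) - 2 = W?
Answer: 124666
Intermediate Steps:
U(W) = 2 + W
C(q) = 2 + q
(s - 125)**2 - C(648) = (-229 - 125)**2 - (2 + 648) = (-354)**2 - 1*650 = 125316 - 650 = 124666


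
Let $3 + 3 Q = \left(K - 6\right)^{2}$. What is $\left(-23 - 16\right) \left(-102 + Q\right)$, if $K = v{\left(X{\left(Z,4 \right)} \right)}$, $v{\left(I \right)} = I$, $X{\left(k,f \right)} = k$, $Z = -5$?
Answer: $2444$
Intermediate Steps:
$K = -5$
$Q = \frac{118}{3}$ ($Q = -1 + \frac{\left(-5 - 6\right)^{2}}{3} = -1 + \frac{\left(-11\right)^{2}}{3} = -1 + \frac{1}{3} \cdot 121 = -1 + \frac{121}{3} = \frac{118}{3} \approx 39.333$)
$\left(-23 - 16\right) \left(-102 + Q\right) = \left(-23 - 16\right) \left(-102 + \frac{118}{3}\right) = \left(-39\right) \left(- \frac{188}{3}\right) = 2444$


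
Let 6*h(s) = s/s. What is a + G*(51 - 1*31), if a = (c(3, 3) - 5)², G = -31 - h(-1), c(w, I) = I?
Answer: -1858/3 ≈ -619.33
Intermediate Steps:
h(s) = ⅙ (h(s) = (s/s)/6 = (⅙)*1 = ⅙)
G = -187/6 (G = -31 - 1*⅙ = -31 - ⅙ = -187/6 ≈ -31.167)
a = 4 (a = (3 - 5)² = (-2)² = 4)
a + G*(51 - 1*31) = 4 - 187*(51 - 1*31)/6 = 4 - 187*(51 - 31)/6 = 4 - 187/6*20 = 4 - 1870/3 = -1858/3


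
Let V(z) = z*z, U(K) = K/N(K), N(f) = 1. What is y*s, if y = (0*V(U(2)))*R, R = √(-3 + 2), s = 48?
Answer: 0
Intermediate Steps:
U(K) = K (U(K) = K/1 = K*1 = K)
R = I (R = √(-1) = I ≈ 1.0*I)
V(z) = z²
y = 0 (y = (0*2²)*I = (0*4)*I = 0*I = 0)
y*s = 0*48 = 0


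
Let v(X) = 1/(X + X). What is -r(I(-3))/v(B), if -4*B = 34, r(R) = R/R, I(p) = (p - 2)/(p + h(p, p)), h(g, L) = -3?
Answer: 17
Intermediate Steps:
I(p) = (-2 + p)/(-3 + p) (I(p) = (p - 2)/(p - 3) = (-2 + p)/(-3 + p))
r(R) = 1
B = -17/2 (B = -1/4*34 = -17/2 ≈ -8.5000)
v(X) = 1/(2*X)
-r(I(-3))/v(B) = -1/(1/(2*(-17/2))) = -1/((1/2)*(-2/17)) = -1/(-1/17) = -(-17) = -1*(-17) = 17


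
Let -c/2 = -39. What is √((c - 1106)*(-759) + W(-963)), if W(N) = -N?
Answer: √781215 ≈ 883.86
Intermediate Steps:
c = 78 (c = -2*(-39) = 78)
√((c - 1106)*(-759) + W(-963)) = √((78 - 1106)*(-759) - 1*(-963)) = √(-1028*(-759) + 963) = √(780252 + 963) = √781215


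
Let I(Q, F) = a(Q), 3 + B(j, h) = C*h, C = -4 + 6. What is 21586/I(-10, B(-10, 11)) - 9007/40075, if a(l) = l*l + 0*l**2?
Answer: 3456633/16030 ≈ 215.64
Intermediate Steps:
a(l) = l**2 (a(l) = l**2 + 0 = l**2)
C = 2
B(j, h) = -3 + 2*h
I(Q, F) = Q**2
21586/I(-10, B(-10, 11)) - 9007/40075 = 21586/((-10)**2) - 9007/40075 = 21586/100 - 9007*1/40075 = 21586*(1/100) - 9007/40075 = 10793/50 - 9007/40075 = 3456633/16030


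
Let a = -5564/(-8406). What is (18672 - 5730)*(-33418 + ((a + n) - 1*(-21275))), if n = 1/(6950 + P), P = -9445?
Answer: -183101187772984/1165165 ≈ -1.5715e+8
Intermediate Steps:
a = 2782/4203 (a = -5564*(-1/8406) = 2782/4203 ≈ 0.66191)
n = -1/2495 (n = 1/(6950 - 9445) = 1/(-2495) = -1/2495 ≈ -0.00040080)
(18672 - 5730)*(-33418 + ((a + n) - 1*(-21275))) = (18672 - 5730)*(-33418 + ((2782/4203 - 1/2495) - 1*(-21275))) = 12942*(-33418 + (6936887/10486485 + 21275)) = 12942*(-33418 + 223106905262/10486485) = 12942*(-127330450468/10486485) = -183101187772984/1165165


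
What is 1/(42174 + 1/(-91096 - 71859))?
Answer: 162955/6872464169 ≈ 2.3711e-5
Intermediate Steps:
1/(42174 + 1/(-91096 - 71859)) = 1/(42174 + 1/(-162955)) = 1/(42174 - 1/162955) = 1/(6872464169/162955) = 162955/6872464169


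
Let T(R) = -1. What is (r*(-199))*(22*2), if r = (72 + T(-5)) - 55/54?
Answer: -16544462/27 ≈ -6.1276e+5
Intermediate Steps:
r = 3779/54 (r = (72 - 1) - 55/54 = 71 - 55*1/54 = 71 - 55/54 = 3779/54 ≈ 69.981)
(r*(-199))*(22*2) = ((3779/54)*(-199))*(22*2) = -752021/54*44 = -16544462/27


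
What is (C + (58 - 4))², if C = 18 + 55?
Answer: 16129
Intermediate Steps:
C = 73
(C + (58 - 4))² = (73 + (58 - 4))² = (73 + 54)² = 127² = 16129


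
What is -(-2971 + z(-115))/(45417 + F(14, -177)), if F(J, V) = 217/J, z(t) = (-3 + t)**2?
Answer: -21906/90865 ≈ -0.24108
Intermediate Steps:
-(-2971 + z(-115))/(45417 + F(14, -177)) = -(-2971 + (-3 - 115)**2)/(45417 + 217/14) = -(-2971 + (-118)**2)/(45417 + 217*(1/14)) = -(-2971 + 13924)/(45417 + 31/2) = -10953/90865/2 = -10953*2/90865 = -1*21906/90865 = -21906/90865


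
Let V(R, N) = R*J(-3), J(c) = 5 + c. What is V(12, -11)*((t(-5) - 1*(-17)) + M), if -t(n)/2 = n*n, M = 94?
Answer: 1464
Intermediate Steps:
V(R, N) = 2*R (V(R, N) = R*(5 - 3) = R*2 = 2*R)
t(n) = -2*n² (t(n) = -2*n*n = -2*n²)
V(12, -11)*((t(-5) - 1*(-17)) + M) = (2*12)*((-2*(-5)² - 1*(-17)) + 94) = 24*((-2*25 + 17) + 94) = 24*((-50 + 17) + 94) = 24*(-33 + 94) = 24*61 = 1464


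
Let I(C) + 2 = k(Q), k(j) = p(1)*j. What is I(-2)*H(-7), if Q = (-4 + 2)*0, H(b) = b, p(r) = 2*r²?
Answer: 14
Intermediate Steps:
Q = 0 (Q = -2*0 = 0)
k(j) = 2*j (k(j) = (2*1²)*j = (2*1)*j = 2*j)
I(C) = -2 (I(C) = -2 + 2*0 = -2 + 0 = -2)
I(-2)*H(-7) = -2*(-7) = 14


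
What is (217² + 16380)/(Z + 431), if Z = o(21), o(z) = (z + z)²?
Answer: 63469/2195 ≈ 28.915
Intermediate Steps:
o(z) = 4*z² (o(z) = (2*z)² = 4*z²)
Z = 1764 (Z = 4*21² = 4*441 = 1764)
(217² + 16380)/(Z + 431) = (217² + 16380)/(1764 + 431) = (47089 + 16380)/2195 = 63469*(1/2195) = 63469/2195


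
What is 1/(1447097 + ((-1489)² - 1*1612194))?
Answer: 1/2052024 ≈ 4.8732e-7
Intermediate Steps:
1/(1447097 + ((-1489)² - 1*1612194)) = 1/(1447097 + (2217121 - 1612194)) = 1/(1447097 + 604927) = 1/2052024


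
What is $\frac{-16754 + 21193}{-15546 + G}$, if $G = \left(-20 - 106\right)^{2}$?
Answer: $\frac{4439}{330} \approx 13.452$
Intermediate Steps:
$G = 15876$ ($G = \left(-126\right)^{2} = 15876$)
$\frac{-16754 + 21193}{-15546 + G} = \frac{-16754 + 21193}{-15546 + 15876} = \frac{4439}{330}$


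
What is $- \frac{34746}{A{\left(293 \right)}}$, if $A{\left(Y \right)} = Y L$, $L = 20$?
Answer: $- \frac{17373}{2930} \approx -5.9294$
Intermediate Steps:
$A{\left(Y \right)} = 20 Y$ ($A{\left(Y \right)} = Y 20 = 20 Y$)
$- \frac{34746}{A{\left(293 \right)}} = - \frac{34746}{20 \cdot 293} = - \frac{34746}{5860} = \left(-34746\right) \frac{1}{5860} = - \frac{17373}{2930}$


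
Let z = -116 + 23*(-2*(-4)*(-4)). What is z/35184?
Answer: -71/2932 ≈ -0.024216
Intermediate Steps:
z = -852 (z = -116 + 23*(8*(-4)) = -116 + 23*(-32) = -116 - 736 = -852)
z/35184 = -852/35184 = -852*1/35184 = -71/2932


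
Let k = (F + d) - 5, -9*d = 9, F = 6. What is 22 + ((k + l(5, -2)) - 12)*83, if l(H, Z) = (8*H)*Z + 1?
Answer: -7531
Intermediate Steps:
d = -1 (d = -⅑*9 = -1)
k = 0 (k = (6 - 1) - 5 = 5 - 5 = 0)
l(H, Z) = 1 + 8*H*Z (l(H, Z) = 8*H*Z + 1 = 1 + 8*H*Z)
22 + ((k + l(5, -2)) - 12)*83 = 22 + ((0 + (1 + 8*5*(-2))) - 12)*83 = 22 + ((0 + (1 - 80)) - 12)*83 = 22 + ((0 - 79) - 12)*83 = 22 + (-79 - 12)*83 = 22 - 91*83 = 22 - 7553 = -7531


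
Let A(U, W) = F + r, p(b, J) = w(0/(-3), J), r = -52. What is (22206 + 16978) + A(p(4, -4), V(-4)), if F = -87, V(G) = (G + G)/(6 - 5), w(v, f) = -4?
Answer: 39045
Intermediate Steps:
V(G) = 2*G (V(G) = (2*G)/1 = (2*G)*1 = 2*G)
p(b, J) = -4
A(U, W) = -139 (A(U, W) = -87 - 52 = -139)
(22206 + 16978) + A(p(4, -4), V(-4)) = (22206 + 16978) - 139 = 39184 - 139 = 39045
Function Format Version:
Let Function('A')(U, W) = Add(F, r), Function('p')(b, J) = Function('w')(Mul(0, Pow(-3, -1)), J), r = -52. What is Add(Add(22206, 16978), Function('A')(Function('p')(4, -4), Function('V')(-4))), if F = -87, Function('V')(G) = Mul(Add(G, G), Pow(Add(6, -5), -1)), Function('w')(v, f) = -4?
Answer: 39045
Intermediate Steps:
Function('V')(G) = Mul(2, G) (Function('V')(G) = Mul(Mul(2, G), Pow(1, -1)) = Mul(Mul(2, G), 1) = Mul(2, G))
Function('p')(b, J) = -4
Function('A')(U, W) = -139 (Function('A')(U, W) = Add(-87, -52) = -139)
Add(Add(22206, 16978), Function('A')(Function('p')(4, -4), Function('V')(-4))) = Add(Add(22206, 16978), -139) = Add(39184, -139) = 39045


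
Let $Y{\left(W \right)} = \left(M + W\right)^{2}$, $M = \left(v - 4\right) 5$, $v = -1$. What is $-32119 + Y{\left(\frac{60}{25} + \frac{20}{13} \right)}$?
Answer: $- \frac{133828614}{4225} \approx -31675.0$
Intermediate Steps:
$M = -25$ ($M = \left(-1 - 4\right) 5 = \left(-5\right) 5 = -25$)
$Y{\left(W \right)} = \left(-25 + W\right)^{2}$
$-32119 + Y{\left(\frac{60}{25} + \frac{20}{13} \right)} = -32119 + \left(-25 + \left(\frac{60}{25} + \frac{20}{13}\right)\right)^{2} = -32119 + \left(-25 + \left(60 \cdot \frac{1}{25} + 20 \cdot \frac{1}{13}\right)\right)^{2} = -32119 + \left(-25 + \left(\frac{12}{5} + \frac{20}{13}\right)\right)^{2} = -32119 + \left(-25 + \frac{256}{65}\right)^{2} = -32119 + \left(- \frac{1369}{65}\right)^{2} = -32119 + \frac{1874161}{4225} = - \frac{133828614}{4225}$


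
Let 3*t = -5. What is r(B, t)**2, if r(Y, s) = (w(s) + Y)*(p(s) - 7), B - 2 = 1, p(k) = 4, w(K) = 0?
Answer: 81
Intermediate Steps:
B = 3 (B = 2 + 1 = 3)
t = -5/3 (t = (1/3)*(-5) = -5/3 ≈ -1.6667)
r(Y, s) = -3*Y (r(Y, s) = (0 + Y)*(4 - 7) = Y*(-3) = -3*Y)
r(B, t)**2 = (-3*3)**2 = (-9)**2 = 81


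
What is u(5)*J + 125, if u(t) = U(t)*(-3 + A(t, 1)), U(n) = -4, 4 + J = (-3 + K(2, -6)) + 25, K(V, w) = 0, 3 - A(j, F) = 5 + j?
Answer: 845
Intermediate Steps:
A(j, F) = -2 - j (A(j, F) = 3 - (5 + j) = 3 + (-5 - j) = -2 - j)
J = 18 (J = -4 + ((-3 + 0) + 25) = -4 + (-3 + 25) = -4 + 22 = 18)
u(t) = 20 + 4*t (u(t) = -4*(-3 + (-2 - t)) = -4*(-5 - t) = 20 + 4*t)
u(5)*J + 125 = (20 + 4*5)*18 + 125 = (20 + 20)*18 + 125 = 40*18 + 125 = 720 + 125 = 845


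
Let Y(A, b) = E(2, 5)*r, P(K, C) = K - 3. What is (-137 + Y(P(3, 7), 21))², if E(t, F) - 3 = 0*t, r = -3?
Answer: 21316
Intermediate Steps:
E(t, F) = 3 (E(t, F) = 3 + 0*t = 3 + 0 = 3)
P(K, C) = -3 + K
Y(A, b) = -9 (Y(A, b) = 3*(-3) = -9)
(-137 + Y(P(3, 7), 21))² = (-137 - 9)² = (-146)² = 21316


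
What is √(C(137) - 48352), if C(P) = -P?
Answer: I*√48489 ≈ 220.2*I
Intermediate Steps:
√(C(137) - 48352) = √(-1*137 - 48352) = √(-137 - 48352) = √(-48489) = I*√48489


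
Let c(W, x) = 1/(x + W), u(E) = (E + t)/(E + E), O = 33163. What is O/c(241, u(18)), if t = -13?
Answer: 287888003/36 ≈ 7.9969e+6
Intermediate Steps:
u(E) = (-13 + E)/(2*E) (u(E) = (E - 13)/(E + E) = (-13 + E)/((2*E)) = (-13 + E)*(1/(2*E)) = (-13 + E)/(2*E))
c(W, x) = 1/(W + x)
O/c(241, u(18)) = 33163/(1/(241 + (½)*(-13 + 18)/18)) = 33163/(1/(241 + (½)*(1/18)*5)) = 33163/(1/(241 + 5/36)) = 33163/(1/(8681/36)) = 33163/(36/8681) = 33163*(8681/36) = 287888003/36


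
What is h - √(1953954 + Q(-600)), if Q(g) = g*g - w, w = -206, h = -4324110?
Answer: -4324110 - 4*√144635 ≈ -4.3256e+6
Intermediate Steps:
Q(g) = 206 + g² (Q(g) = g*g - 1*(-206) = g² + 206 = 206 + g²)
h - √(1953954 + Q(-600)) = -4324110 - √(1953954 + (206 + (-600)²)) = -4324110 - √(1953954 + (206 + 360000)) = -4324110 - √(1953954 + 360206) = -4324110 - √2314160 = -4324110 - 4*√144635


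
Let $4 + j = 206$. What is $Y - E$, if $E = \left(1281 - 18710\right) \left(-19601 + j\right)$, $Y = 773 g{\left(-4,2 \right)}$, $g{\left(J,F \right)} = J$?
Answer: $-338108263$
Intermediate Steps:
$j = 202$ ($j = -4 + 206 = 202$)
$Y = -3092$ ($Y = 773 \left(-4\right) = -3092$)
$E = 338105171$ ($E = \left(1281 - 18710\right) \left(-19601 + 202\right) = \left(-17429\right) \left(-19399\right) = 338105171$)
$Y - E = -3092 - 338105171 = -338108263$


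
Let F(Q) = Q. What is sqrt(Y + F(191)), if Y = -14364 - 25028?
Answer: I*sqrt(39201) ≈ 197.99*I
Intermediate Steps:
Y = -39392
sqrt(Y + F(191)) = sqrt(-39392 + 191) = sqrt(-39201) = I*sqrt(39201)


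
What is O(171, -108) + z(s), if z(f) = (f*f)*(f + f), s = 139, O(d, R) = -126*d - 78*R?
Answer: 5358116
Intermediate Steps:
z(f) = 2*f³ (z(f) = f²*(2*f) = 2*f³)
O(171, -108) + z(s) = (-126*171 - 78*(-108)) + 2*139³ = (-21546 + 8424) + 2*2685619 = -13122 + 5371238 = 5358116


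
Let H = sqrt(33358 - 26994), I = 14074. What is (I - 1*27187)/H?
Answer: -13113*sqrt(1591)/3182 ≈ -164.38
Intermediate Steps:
H = 2*sqrt(1591) (H = sqrt(6364) = 2*sqrt(1591) ≈ 79.775)
(I - 1*27187)/H = (14074 - 1*27187)/((2*sqrt(1591))) = (14074 - 27187)*(sqrt(1591)/3182) = -13113*sqrt(1591)/3182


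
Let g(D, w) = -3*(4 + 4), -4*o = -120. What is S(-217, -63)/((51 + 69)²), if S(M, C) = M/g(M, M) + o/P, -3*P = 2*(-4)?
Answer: 487/345600 ≈ 0.0014091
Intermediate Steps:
o = 30 (o = -¼*(-120) = 30)
P = 8/3 (P = -2*(-4)/3 = -⅓*(-8) = 8/3 ≈ 2.6667)
g(D, w) = -24 (g(D, w) = -3*8 = -24)
S(M, C) = 45/4 - M/24 (S(M, C) = M/(-24) + 30/(8/3) = M*(-1/24) + 30*(3/8) = -M/24 + 45/4 = 45/4 - M/24)
S(-217, -63)/((51 + 69)²) = (45/4 - 1/24*(-217))/((51 + 69)²) = (45/4 + 217/24)/(120²) = (487/24)/14400 = (487/24)*(1/14400) = 487/345600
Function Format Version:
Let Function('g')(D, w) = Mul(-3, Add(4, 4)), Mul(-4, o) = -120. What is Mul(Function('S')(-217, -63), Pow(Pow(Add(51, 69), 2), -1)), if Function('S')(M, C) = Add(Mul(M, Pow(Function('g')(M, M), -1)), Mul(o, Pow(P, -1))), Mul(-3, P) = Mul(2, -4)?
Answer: Rational(487, 345600) ≈ 0.0014091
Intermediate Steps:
o = 30 (o = Mul(Rational(-1, 4), -120) = 30)
P = Rational(8, 3) (P = Mul(Rational(-1, 3), Mul(2, -4)) = Mul(Rational(-1, 3), -8) = Rational(8, 3) ≈ 2.6667)
Function('g')(D, w) = -24 (Function('g')(D, w) = Mul(-3, 8) = -24)
Function('S')(M, C) = Add(Rational(45, 4), Mul(Rational(-1, 24), M)) (Function('S')(M, C) = Add(Mul(M, Pow(-24, -1)), Mul(30, Pow(Rational(8, 3), -1))) = Add(Mul(M, Rational(-1, 24)), Mul(30, Rational(3, 8))) = Add(Mul(Rational(-1, 24), M), Rational(45, 4)) = Add(Rational(45, 4), Mul(Rational(-1, 24), M)))
Mul(Function('S')(-217, -63), Pow(Pow(Add(51, 69), 2), -1)) = Mul(Add(Rational(45, 4), Mul(Rational(-1, 24), -217)), Pow(Pow(Add(51, 69), 2), -1)) = Mul(Add(Rational(45, 4), Rational(217, 24)), Pow(Pow(120, 2), -1)) = Mul(Rational(487, 24), Pow(14400, -1)) = Mul(Rational(487, 24), Rational(1, 14400)) = Rational(487, 345600)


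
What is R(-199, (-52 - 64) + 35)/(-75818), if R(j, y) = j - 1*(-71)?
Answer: 64/37909 ≈ 0.0016883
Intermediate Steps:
R(j, y) = 71 + j (R(j, y) = j + 71 = 71 + j)
R(-199, (-52 - 64) + 35)/(-75818) = (71 - 199)/(-75818) = -128*(-1/75818) = 64/37909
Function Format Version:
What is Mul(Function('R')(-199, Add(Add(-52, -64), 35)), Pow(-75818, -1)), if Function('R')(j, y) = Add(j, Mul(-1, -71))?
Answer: Rational(64, 37909) ≈ 0.0016883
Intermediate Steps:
Function('R')(j, y) = Add(71, j) (Function('R')(j, y) = Add(j, 71) = Add(71, j))
Mul(Function('R')(-199, Add(Add(-52, -64), 35)), Pow(-75818, -1)) = Mul(Add(71, -199), Pow(-75818, -1)) = Mul(-128, Rational(-1, 75818)) = Rational(64, 37909)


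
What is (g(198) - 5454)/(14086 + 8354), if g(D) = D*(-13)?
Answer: -669/1870 ≈ -0.35775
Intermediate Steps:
g(D) = -13*D
(g(198) - 5454)/(14086 + 8354) = (-13*198 - 5454)/(14086 + 8354) = (-2574 - 5454)/22440 = -8028*1/22440 = -669/1870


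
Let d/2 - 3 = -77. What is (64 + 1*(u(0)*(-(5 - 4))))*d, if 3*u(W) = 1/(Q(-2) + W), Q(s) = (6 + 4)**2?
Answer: -710363/75 ≈ -9471.5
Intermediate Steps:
Q(s) = 100 (Q(s) = 10**2 = 100)
u(W) = 1/(3*(100 + W))
d = -148 (d = 6 + 2*(-77) = 6 - 154 = -148)
(64 + 1*(u(0)*(-(5 - 4))))*d = (64 + 1*((1/(3*(100 + 0)))*(-(5 - 4))))*(-148) = (64 + 1*(((1/3)/100)*(-1*1)))*(-148) = (64 + 1*(((1/3)*(1/100))*(-1)))*(-148) = (64 + 1*((1/300)*(-1)))*(-148) = (64 + 1*(-1/300))*(-148) = (64 - 1/300)*(-148) = (19199/300)*(-148) = -710363/75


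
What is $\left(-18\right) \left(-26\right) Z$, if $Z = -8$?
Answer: $-3744$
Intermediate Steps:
$\left(-18\right) \left(-26\right) Z = \left(-18\right) \left(-26\right) \left(-8\right) = 468 \left(-8\right) = -3744$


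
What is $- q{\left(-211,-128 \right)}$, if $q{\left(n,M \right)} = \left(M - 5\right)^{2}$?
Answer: $-17689$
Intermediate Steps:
$q{\left(n,M \right)} = \left(-5 + M\right)^{2}$
$- q{\left(-211,-128 \right)} = - \left(-5 - 128\right)^{2} = - \left(-133\right)^{2} = \left(-1\right) 17689 = -17689$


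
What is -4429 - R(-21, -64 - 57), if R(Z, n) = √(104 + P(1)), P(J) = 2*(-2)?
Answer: -4439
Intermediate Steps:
P(J) = -4
R(Z, n) = 10 (R(Z, n) = √(104 - 4) = √100 = 10)
-4429 - R(-21, -64 - 57) = -4429 - 1*10 = -4429 - 10 = -4439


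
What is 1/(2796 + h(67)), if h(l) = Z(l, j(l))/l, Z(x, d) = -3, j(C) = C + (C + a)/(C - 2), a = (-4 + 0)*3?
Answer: 67/187329 ≈ 0.00035766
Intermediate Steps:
a = -12 (a = -4*3 = -12)
j(C) = C + (-12 + C)/(-2 + C) (j(C) = C + (C - 12)/(C - 2) = C + (-12 + C)/(-2 + C))
h(l) = -3/l
1/(2796 + h(67)) = 1/(2796 - 3/67) = 1/(187329/67) = 67/187329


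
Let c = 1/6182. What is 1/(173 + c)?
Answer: 6182/1069487 ≈ 0.0057803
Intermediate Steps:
c = 1/6182 ≈ 0.00016176
1/(173 + c) = 1/(173 + 1/6182) = 1/(1069487/6182) = 6182/1069487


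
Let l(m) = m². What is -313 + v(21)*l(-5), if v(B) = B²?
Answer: 10712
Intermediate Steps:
-313 + v(21)*l(-5) = -313 + 21²*(-5)² = -313 + 441*25 = -313 + 11025 = 10712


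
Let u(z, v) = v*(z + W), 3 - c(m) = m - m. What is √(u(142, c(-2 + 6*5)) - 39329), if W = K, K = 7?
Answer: I*√38882 ≈ 197.19*I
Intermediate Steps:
W = 7
c(m) = 3 (c(m) = 3 - (m - m) = 3 - 1*0 = 3 + 0 = 3)
u(z, v) = v*(7 + z) (u(z, v) = v*(z + 7) = v*(7 + z))
√(u(142, c(-2 + 6*5)) - 39329) = √(3*(7 + 142) - 39329) = √(3*149 - 39329) = √(447 - 39329) = √(-38882) = I*√38882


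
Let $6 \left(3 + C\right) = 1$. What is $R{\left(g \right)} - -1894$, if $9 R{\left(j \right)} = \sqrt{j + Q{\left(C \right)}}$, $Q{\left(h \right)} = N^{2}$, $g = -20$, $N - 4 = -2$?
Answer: $1894 + \frac{4 i}{9} \approx 1894.0 + 0.44444 i$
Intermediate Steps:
$N = 2$ ($N = 4 - 2 = 2$)
$C = - \frac{17}{6}$ ($C = -3 + \frac{1}{6} \cdot 1 = -3 + \frac{1}{6} = - \frac{17}{6} \approx -2.8333$)
$Q{\left(h \right)} = 4$ ($Q{\left(h \right)} = 2^{2} = 4$)
$R{\left(j \right)} = \frac{\sqrt{4 + j}}{9}$ ($R{\left(j \right)} = \frac{\sqrt{j + 4}}{9} = \frac{\sqrt{4 + j}}{9}$)
$R{\left(g \right)} - -1894 = \frac{\sqrt{4 - 20}}{9} - -1894 = \frac{\sqrt{-16}}{9} + 1894 = \frac{4 i}{9} + 1894 = 1894 + \frac{4 i}{9}$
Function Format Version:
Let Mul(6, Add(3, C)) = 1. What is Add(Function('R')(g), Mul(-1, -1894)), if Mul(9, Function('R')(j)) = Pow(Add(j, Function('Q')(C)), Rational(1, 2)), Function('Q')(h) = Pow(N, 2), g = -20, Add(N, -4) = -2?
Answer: Add(1894, Mul(Rational(4, 9), I)) ≈ Add(1894.0, Mul(0.44444, I))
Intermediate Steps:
N = 2 (N = Add(4, -2) = 2)
C = Rational(-17, 6) (C = Add(-3, Mul(Rational(1, 6), 1)) = Add(-3, Rational(1, 6)) = Rational(-17, 6) ≈ -2.8333)
Function('Q')(h) = 4 (Function('Q')(h) = Pow(2, 2) = 4)
Function('R')(j) = Mul(Rational(1, 9), Pow(Add(4, j), Rational(1, 2))) (Function('R')(j) = Mul(Rational(1, 9), Pow(Add(j, 4), Rational(1, 2))) = Mul(Rational(1, 9), Pow(Add(4, j), Rational(1, 2))))
Add(Function('R')(g), Mul(-1, -1894)) = Add(Mul(Rational(1, 9), Pow(Add(4, -20), Rational(1, 2))), Mul(-1, -1894)) = Add(Mul(Rational(1, 9), Pow(-16, Rational(1, 2))), 1894) = Add(Mul(Rational(1, 9), Mul(4, I)), 1894) = Add(Mul(Rational(4, 9), I), 1894) = Add(1894, Mul(Rational(4, 9), I))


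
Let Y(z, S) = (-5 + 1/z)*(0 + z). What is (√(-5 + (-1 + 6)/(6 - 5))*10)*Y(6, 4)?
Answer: 0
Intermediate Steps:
Y(z, S) = z*(-5 + 1/z) (Y(z, S) = (-5 + 1/z)*z = z*(-5 + 1/z))
(√(-5 + (-1 + 6)/(6 - 5))*10)*Y(6, 4) = (√(-5 + (-1 + 6)/(6 - 5))*10)*(1 - 5*6) = (√(-5 + 5/1)*10)*(1 - 30) = (√(-5 + 5*1)*10)*(-29) = (√(-5 + 5)*10)*(-29) = (√0*10)*(-29) = (0*10)*(-29) = 0*(-29) = 0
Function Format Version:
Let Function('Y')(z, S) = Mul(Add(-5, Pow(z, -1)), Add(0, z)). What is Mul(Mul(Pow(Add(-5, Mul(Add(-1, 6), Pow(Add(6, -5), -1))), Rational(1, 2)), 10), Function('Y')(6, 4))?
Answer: 0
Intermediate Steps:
Function('Y')(z, S) = Mul(z, Add(-5, Pow(z, -1))) (Function('Y')(z, S) = Mul(Add(-5, Pow(z, -1)), z) = Mul(z, Add(-5, Pow(z, -1))))
Mul(Mul(Pow(Add(-5, Mul(Add(-1, 6), Pow(Add(6, -5), -1))), Rational(1, 2)), 10), Function('Y')(6, 4)) = Mul(Mul(Pow(Add(-5, Mul(Add(-1, 6), Pow(Add(6, -5), -1))), Rational(1, 2)), 10), Add(1, Mul(-5, 6))) = Mul(Mul(Pow(Add(-5, Mul(5, Pow(1, -1))), Rational(1, 2)), 10), Add(1, -30)) = Mul(Mul(Pow(Add(-5, Mul(5, 1)), Rational(1, 2)), 10), -29) = Mul(Mul(Pow(Add(-5, 5), Rational(1, 2)), 10), -29) = Mul(Mul(Pow(0, Rational(1, 2)), 10), -29) = Mul(Mul(0, 10), -29) = Mul(0, -29) = 0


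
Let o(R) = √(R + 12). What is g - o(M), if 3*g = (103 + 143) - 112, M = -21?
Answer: 134/3 - 3*I ≈ 44.667 - 3.0*I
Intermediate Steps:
o(R) = √(12 + R)
g = 134/3 (g = ((103 + 143) - 112)/3 = (246 - 112)/3 = (⅓)*134 = 134/3 ≈ 44.667)
g - o(M) = 134/3 - √(12 - 21) = 134/3 - √(-9) = 134/3 - 3*I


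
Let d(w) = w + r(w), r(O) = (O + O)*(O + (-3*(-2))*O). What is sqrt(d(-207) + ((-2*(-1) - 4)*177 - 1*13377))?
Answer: 2*sqrt(146487) ≈ 765.47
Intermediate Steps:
r(O) = 14*O**2 (r(O) = (2*O)*(O + 6*O) = (2*O)*(7*O) = 14*O**2)
d(w) = w + 14*w**2
sqrt(d(-207) + ((-2*(-1) - 4)*177 - 1*13377)) = sqrt(-207*(1 + 14*(-207)) + ((-2*(-1) - 4)*177 - 1*13377)) = sqrt(-207*(1 - 2898) + ((2 - 4)*177 - 13377)) = sqrt(-207*(-2897) + (-2*177 - 13377)) = sqrt(599679 + (-354 - 13377)) = sqrt(599679 - 13731) = sqrt(585948) = 2*sqrt(146487)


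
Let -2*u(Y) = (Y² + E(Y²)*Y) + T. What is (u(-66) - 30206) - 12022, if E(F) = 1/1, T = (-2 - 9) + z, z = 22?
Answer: -88757/2 ≈ -44379.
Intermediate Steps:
T = 11 (T = (-2 - 9) + 22 = -11 + 22 = 11)
E(F) = 1
u(Y) = -11/2 - Y/2 - Y²/2 (u(Y) = -((Y² + 1*Y) + 11)/2 = -((Y² + Y) + 11)/2 = -((Y + Y²) + 11)/2 = -(11 + Y + Y²)/2 = -11/2 - Y/2 - Y²/2)
(u(-66) - 30206) - 12022 = ((-11/2 - ½*(-66) - ½*(-66)²) - 30206) - 12022 = ((-11/2 + 33 - ½*4356) - 30206) - 12022 = ((-11/2 + 33 - 2178) - 30206) - 12022 = (-4301/2 - 30206) - 12022 = -64713/2 - 12022 = -88757/2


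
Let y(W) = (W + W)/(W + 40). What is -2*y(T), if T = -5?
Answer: 4/7 ≈ 0.57143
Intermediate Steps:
y(W) = 2*W/(40 + W) (y(W) = (2*W)/(40 + W) = 2*W/(40 + W))
-2*y(T) = -4*(-5)/(40 - 5) = -4*(-5)/35 = -2*(-2/7) = 4/7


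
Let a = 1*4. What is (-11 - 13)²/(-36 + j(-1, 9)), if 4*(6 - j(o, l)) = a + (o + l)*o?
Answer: -576/29 ≈ -19.862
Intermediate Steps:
a = 4
j(o, l) = 5 - o*(l + o)/4 (j(o, l) = 6 - (4 + (o + l)*o)/4 = 6 - (4 + (l + o)*o)/4 = 6 - (4 + o*(l + o))/4 = 6 + (-1 - o*(l + o)/4) = 5 - o*(l + o)/4)
(-11 - 13)²/(-36 + j(-1, 9)) = (-11 - 13)²/(-36 + (5 - ¼*(-1)² - ¼*9*(-1))) = (-24)²/(-36 + (5 - ¼*1 + 9/4)) = 576/(-36 + (5 - ¼ + 9/4)) = 576/(-36 + 7) = 576/(-29) = 576*(-1/29) = -576/29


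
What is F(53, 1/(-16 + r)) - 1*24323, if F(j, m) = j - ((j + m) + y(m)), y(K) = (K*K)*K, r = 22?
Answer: -5253805/216 ≈ -24323.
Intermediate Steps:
y(K) = K³ (y(K) = K²*K = K³)
F(j, m) = -m - m³ (F(j, m) = j - ((j + m) + m³) = j - (j + m + m³) = j + (-j - m - m³) = -m - m³)
F(53, 1/(-16 + r)) - 1*24323 = (-1/(-16 + 22) - (1/(-16 + 22))³) - 1*24323 = (-1/6 - (1/6)³) - 24323 = (-1*⅙ - (⅙)³) - 24323 = (-⅙ - 1*1/216) - 24323 = (-⅙ - 1/216) - 24323 = -37/216 - 24323 = -5253805/216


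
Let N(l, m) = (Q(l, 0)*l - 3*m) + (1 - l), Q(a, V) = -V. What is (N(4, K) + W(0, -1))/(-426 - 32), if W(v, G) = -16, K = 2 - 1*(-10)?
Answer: 55/458 ≈ 0.12009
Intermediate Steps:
K = 12 (K = 2 + 10 = 12)
N(l, m) = 1 - l - 3*m (N(l, m) = ((-1*0)*l - 3*m) + (1 - l) = (0*l - 3*m) + (1 - l) = (0 - 3*m) + (1 - l) = -3*m + (1 - l) = 1 - l - 3*m)
(N(4, K) + W(0, -1))/(-426 - 32) = ((1 - 1*4 - 3*12) - 16)/(-426 - 32) = ((1 - 4 - 36) - 16)/(-458) = (-39 - 16)*(-1/458) = -55*(-1/458) = 55/458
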